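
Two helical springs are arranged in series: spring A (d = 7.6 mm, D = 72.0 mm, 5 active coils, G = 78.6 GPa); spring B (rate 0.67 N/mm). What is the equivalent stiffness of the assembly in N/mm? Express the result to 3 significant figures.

0.645 N/mm

k_A = Gd⁴/(8D³N_a) = (78.6×10³)(7.6⁴)/(8·72.0³·5) = 17.564 N/mm
Series: 1/k_eq = 1/17.564 + 1/0.67 = 1.5495; k_eq = 0.64538 N/mm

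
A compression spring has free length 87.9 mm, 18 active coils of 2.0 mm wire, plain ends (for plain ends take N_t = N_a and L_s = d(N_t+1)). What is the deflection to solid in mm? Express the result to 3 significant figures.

N_t = 18; L_s = 2.0·19 = 38 mm
δ_solid = L₀ − L_s = 87.9 − 38 = 49.9 mm

49.9 mm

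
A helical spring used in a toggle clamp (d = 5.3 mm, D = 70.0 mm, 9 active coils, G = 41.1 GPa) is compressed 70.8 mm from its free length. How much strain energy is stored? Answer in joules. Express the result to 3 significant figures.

3.29 J

k = Gd⁴/(8D³N_a) = (41.1×10³)(5.3⁴)/(8·70.0³·9) = 1.3132 N/mm
U = ½kδ² = 0.5 × 1.3132 × 70.8² = 3291.2 N·mm = 3.2912 J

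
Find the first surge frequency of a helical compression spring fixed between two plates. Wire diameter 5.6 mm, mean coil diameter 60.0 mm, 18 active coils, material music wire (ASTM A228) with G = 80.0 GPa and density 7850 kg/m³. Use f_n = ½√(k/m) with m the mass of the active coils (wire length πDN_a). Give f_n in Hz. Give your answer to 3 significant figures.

k = Gd⁴/(8D³N_a) = (80.0×10³)(5.6⁴)/(8·60.0³·18) = 2.5294 N/mm = 2529.4 N/m
Wire length L = πDN_a = π·60.0·18 = 3392.9 mm
m = ρ·(πd²/4)·L = 7850 × 24.63×10⁻⁶ m² × 3.3929 m = 0.65601 kg
f_n = ½√(k/m) = 0.5·√(2529.4/0.65601) = 0.5·√(3855.8) = 31.048 Hz

31.0 Hz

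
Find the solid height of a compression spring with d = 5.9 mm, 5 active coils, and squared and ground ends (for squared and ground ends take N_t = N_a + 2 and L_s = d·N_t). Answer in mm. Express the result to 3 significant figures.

41.3 mm

squared and ground ends: N_t = N_a + 2 = 5 + 2 = 7
L_s = d·N_t = 5.9 × 7 = 41.3 mm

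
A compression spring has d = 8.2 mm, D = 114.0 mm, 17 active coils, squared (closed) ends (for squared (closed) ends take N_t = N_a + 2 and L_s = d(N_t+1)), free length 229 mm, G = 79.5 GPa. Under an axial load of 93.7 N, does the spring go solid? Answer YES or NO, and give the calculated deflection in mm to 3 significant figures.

NO, δ = 52.5 mm

k = Gd⁴/(8D³N_a) = (79.5×10³)(8.2⁴)/(8·114.0³·17) = 1.7839 N/mm
N_t = 19; L_s = 8.2·20 = 164 mm; δ_solid = L₀ − L_s = 229 − 164 = 65 mm
δ = F/k = 93.7/1.7839 = 52.526 mm
δ < δ_solid → spring does not go solid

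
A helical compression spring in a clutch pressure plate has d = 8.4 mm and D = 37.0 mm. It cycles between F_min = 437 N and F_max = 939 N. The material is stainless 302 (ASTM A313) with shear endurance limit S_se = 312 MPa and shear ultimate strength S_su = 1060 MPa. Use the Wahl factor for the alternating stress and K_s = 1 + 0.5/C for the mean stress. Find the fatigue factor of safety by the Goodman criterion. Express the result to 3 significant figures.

3.46

C = D/d = 37.0/8.4 = 4.4048; K_W = (4C−1)/(4C−4)+0.615/C = 1.3599; K_s = 1+0.5/C = 1.1135
F_a = (F_max−F_min)/2 = 251 N; F_m = (F_max+F_min)/2 = 688 N
τ_a = K_W·8F_aD/(πd³) = 1.3599 × 39.9 = 54.261 MPa
τ_m = K_s·8F_mD/(πd³) = 1.1135 × 109.37 = 121.78 MPa
Goodman: 1/n_f = τ_a/S_se + τ_m/S_su = 54.261/312 + 121.78/1060 = 0.17391 + 0.11489 = 0.2888
n_f = 1/0.2888 = 3.463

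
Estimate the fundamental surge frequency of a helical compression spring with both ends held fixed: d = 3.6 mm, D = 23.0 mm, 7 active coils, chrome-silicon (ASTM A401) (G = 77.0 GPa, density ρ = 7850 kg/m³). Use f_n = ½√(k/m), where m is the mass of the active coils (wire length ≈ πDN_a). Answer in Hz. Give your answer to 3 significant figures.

k = Gd⁴/(8D³N_a) = (77.0×10³)(3.6⁴)/(8·23.0³·7) = 18.981 N/mm = 18981 N/m
Wire length L = πDN_a = π·23.0·7 = 505.8 mm
m = ρ·(πd²/4)·L = 7850 × 10.179×10⁻⁶ m² × 0.5058 m = 0.040415 kg
f_n = ½√(k/m) = 0.5·√(18981/0.040415) = 0.5·√(4.6967e+05) = 342.66 Hz

343 Hz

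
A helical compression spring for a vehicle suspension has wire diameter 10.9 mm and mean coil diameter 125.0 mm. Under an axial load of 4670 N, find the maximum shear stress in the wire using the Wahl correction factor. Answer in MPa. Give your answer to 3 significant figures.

Spring index C = D/d = 125.0/10.9 = 11.4679
K_W = (4C−1)/(4C−4) + 0.615/C = 44.872/41.872 + 0.0536 = 1.1253
τ₀ = 8FD/(πd³) = 8·4670·125.0/(π·10.9³) = 4.67e+06/4068.5 = 1147.9 MPa
τ_max = K·τ₀ = 1.1253 × 1147.9 = 1291.7 MPa

1290 MPa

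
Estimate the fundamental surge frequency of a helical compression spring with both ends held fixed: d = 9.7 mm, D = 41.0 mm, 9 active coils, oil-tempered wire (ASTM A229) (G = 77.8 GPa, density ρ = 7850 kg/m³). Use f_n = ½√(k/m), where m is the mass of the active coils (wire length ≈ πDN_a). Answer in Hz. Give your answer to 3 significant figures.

227 Hz

k = Gd⁴/(8D³N_a) = (77.8×10³)(9.7⁴)/(8·41.0³·9) = 138.8 N/mm = 1.388e+05 N/m
Wire length L = πDN_a = π·41.0·9 = 1159.2 mm
m = ρ·(πd²/4)·L = 7850 × 73.898×10⁻⁶ m² × 1.1592 m = 0.67248 kg
f_n = ½√(k/m) = 0.5·√(1.388e+05/0.67248) = 0.5·√(2.064e+05) = 227.15 Hz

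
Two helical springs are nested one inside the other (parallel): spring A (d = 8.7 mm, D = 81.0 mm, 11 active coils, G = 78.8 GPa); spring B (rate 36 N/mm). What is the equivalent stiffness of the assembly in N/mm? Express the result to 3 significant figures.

k_A = Gd⁴/(8D³N_a) = (78.8×10³)(8.7⁴)/(8·81.0³·11) = 9.6531 N/mm
Parallel: k_eq = 9.6531 + 36 = 45.653 N/mm

45.7 N/mm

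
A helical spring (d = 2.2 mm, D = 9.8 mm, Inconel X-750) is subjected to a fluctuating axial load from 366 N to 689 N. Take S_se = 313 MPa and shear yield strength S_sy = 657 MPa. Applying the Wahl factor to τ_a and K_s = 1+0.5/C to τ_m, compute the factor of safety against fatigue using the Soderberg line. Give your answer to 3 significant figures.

0.268

C = D/d = 9.8/2.2 = 4.4545; K_W = (4C−1)/(4C−4)+0.615/C = 1.3552; K_s = 1+0.5/C = 1.1122
F_a = (F_max−F_min)/2 = 161.5 N; F_m = (F_max+F_min)/2 = 527.5 N
τ_a = K_W·8F_aD/(πd³) = 1.3552 × 378.5 = 512.94 MPa
τ_m = K_s·8F_mD/(πd³) = 1.1122 × 1236.3 = 1375.1 MPa
Soderberg: 1/n_f = τ_a/S_se + τ_m/S_sy = 512.94/313 + 1375.1/657 = 1.63877 + 2.09293 = 3.7317
n_f = 1/3.7317 = 0.268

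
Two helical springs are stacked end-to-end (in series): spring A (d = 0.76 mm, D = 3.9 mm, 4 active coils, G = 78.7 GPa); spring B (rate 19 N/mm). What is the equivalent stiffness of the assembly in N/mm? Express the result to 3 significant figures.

k_A = Gd⁴/(8D³N_a) = (78.7×10³)(0.76⁴)/(8·3.9³·4) = 13.832 N/mm
Series: 1/k_eq = 1/13.832 + 1/19 = 0.12493; k_eq = 8.0046 N/mm

8.00 N/mm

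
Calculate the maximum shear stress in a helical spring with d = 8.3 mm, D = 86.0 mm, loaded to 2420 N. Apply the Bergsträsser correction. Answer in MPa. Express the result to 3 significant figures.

Spring index C = D/d = 86.0/8.3 = 10.3614
K_B = (4C+2)/(4C−3) = 43.446/38.446 = 1.1301
τ₀ = 8FD/(πd³) = 8·2420·86.0/(π·8.3³) = 1.66496e+06/1796.3 = 926.87 MPa
τ_max = K·τ₀ = 1.1301 × 926.87 = 1047.4 MPa

1050 MPa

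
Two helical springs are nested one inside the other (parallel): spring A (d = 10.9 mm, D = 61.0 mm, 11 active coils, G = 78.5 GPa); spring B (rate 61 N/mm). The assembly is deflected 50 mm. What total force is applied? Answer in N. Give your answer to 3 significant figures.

k_A = Gd⁴/(8D³N_a) = (78.5×10³)(10.9⁴)/(8·61.0³·11) = 55.476 N/mm
Parallel: k_eq = 55.476 + 61 = 116.48 N/mm
F = k_eq·δ = 116.48·50 = 5823.8 N

5820 N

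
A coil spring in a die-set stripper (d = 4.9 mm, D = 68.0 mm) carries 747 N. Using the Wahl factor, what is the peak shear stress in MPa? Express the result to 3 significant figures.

1210 MPa

Spring index C = D/d = 68.0/4.9 = 13.8776
K_W = (4C−1)/(4C−4) + 0.615/C = 54.510/51.510 + 0.0443 = 1.1026
τ₀ = 8FD/(πd³) = 8·747·68.0/(π·4.9³) = 406368/369.61 = 1099.5 MPa
τ_max = K·τ₀ = 1.1026 × 1099.5 = 1212.2 MPa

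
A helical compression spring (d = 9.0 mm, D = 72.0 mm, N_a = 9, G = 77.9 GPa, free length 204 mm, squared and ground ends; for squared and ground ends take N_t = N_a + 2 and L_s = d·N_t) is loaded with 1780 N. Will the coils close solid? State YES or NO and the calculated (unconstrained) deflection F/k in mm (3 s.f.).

k = Gd⁴/(8D³N_a) = (77.9×10³)(9.0⁴)/(8·72.0³·9) = 19.019 N/mm
N_t = 11; L_s = 9.0·11 = 99 mm; δ_solid = L₀ − L_s = 204 − 99 = 105 mm
δ = F/k = 1780/19.019 = 93.593 mm
δ < δ_solid → spring does not go solid

NO, δ = 93.6 mm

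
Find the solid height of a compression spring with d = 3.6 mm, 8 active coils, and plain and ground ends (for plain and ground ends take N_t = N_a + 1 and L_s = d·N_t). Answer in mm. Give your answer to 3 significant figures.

32.4 mm

plain and ground ends: N_t = N_a + 1 = 8 + 1 = 9
L_s = d·N_t = 3.6 × 9 = 32.4 mm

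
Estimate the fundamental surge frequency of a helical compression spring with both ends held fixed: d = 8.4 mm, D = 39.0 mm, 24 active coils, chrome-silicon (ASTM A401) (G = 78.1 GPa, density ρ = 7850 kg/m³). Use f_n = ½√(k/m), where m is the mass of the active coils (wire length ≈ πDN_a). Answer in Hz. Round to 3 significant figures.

k = Gd⁴/(8D³N_a) = (78.1×10³)(8.4⁴)/(8·39.0³·24) = 34.141 N/mm = 34141 N/m
Wire length L = πDN_a = π·39.0·24 = 2940.5 mm
m = ρ·(πd²/4)·L = 7850 × 55.418×10⁻⁶ m² × 2.9405 m = 1.2792 kg
f_n = ½√(k/m) = 0.5·√(34141/1.2792) = 0.5·√(26689) = 81.684 Hz

81.7 Hz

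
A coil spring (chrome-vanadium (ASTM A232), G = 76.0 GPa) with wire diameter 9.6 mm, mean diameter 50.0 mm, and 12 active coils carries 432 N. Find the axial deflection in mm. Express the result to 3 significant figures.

k = Gd⁴/(8D³N_a) = (76.0×10³)(9.6⁴)/(8·50.0³·12) = 53.792 N/mm
δ = F/k = 432 / 53.792 = 8.0309 mm

8.03 mm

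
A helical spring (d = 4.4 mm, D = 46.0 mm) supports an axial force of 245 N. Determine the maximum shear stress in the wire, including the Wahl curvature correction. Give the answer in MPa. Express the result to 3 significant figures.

Spring index C = D/d = 46.0/4.4 = 10.4545
K_W = (4C−1)/(4C−4) + 0.615/C = 40.818/37.818 + 0.0588 = 1.1382
τ₀ = 8FD/(πd³) = 8·245·46.0/(π·4.4³) = 90160/267.61 = 336.9 MPa
τ_max = K·τ₀ = 1.1382 × 336.9 = 383.45 MPa

383 MPa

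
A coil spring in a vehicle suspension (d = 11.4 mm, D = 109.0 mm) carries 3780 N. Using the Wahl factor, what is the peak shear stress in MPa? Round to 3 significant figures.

816 MPa

Spring index C = D/d = 109.0/11.4 = 9.5614
K_W = (4C−1)/(4C−4) + 0.615/C = 37.246/34.246 + 0.0643 = 1.1519
τ₀ = 8FD/(πd³) = 8·3780·109.0/(π·11.4³) = 3.29616e+06/4654.4 = 708.18 MPa
τ_max = K·τ₀ = 1.1519 × 708.18 = 815.77 MPa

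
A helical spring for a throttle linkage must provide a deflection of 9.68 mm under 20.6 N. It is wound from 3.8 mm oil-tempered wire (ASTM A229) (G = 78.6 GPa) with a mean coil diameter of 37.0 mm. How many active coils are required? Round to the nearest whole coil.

19

Required rate k = F/δ = 20.6/9.68 = 2.1281 N/mm
N_a = Gd⁴/(8D³k) = (78.6×10³ × 3.8⁴)/(8 × 37.0³ × 2.1281)
    = 1.63892e+07 / 862357 = 19.01 → 19 coils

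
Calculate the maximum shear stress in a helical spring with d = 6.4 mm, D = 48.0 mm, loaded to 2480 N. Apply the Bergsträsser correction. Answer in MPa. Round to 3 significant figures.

Spring index C = D/d = 48.0/6.4 = 7.5000
K_B = (4C+2)/(4C−3) = 32.000/27.000 = 1.1852
τ₀ = 8FD/(πd³) = 8·2480·48.0/(π·6.4³) = 952320/823.55 = 1156.4 MPa
τ_max = K·τ₀ = 1.1852 × 1156.4 = 1370.5 MPa

1370 MPa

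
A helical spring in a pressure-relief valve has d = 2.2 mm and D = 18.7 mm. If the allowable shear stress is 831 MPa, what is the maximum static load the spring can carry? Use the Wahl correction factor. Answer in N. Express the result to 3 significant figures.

158 N

C = D/d = 18.7/2.2 = 8.5000
K_W = (4C−1)/(4C−4) + 0.615/C = 33.000/30.000 + 0.0724 = 1.1724
τ_max = K·8FD/(πd³) → F_max = τ_allow·πd³/(8DK)
F_max = 831·π·2.2³/(8·18.7·1.1724) = 27798/175.38 = 158.5 N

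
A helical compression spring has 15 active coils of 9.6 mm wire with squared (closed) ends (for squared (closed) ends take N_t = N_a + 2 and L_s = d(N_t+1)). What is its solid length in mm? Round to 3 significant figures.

squared (closed) ends: N_t = N_a + 2 = 15 + 2 = 17
L_s = d·(N_t+1) = 9.6 × 18 = 172.8 mm

173 mm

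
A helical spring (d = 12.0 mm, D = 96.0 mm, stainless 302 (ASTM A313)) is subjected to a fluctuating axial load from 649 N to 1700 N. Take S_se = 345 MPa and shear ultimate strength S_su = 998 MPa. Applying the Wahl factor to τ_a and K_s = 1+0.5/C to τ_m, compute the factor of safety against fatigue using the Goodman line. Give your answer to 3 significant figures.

2.31

C = D/d = 96.0/12.0 = 8.0000; K_W = (4C−1)/(4C−4)+0.615/C = 1.1840; K_s = 1+0.5/C = 1.0625
F_a = (F_max−F_min)/2 = 525.5 N; F_m = (F_max+F_min)/2 = 1174.5 N
τ_a = K_W·8F_aD/(πd³) = 1.1840 × 74.343 = 88.023 MPa
τ_m = K_s·8F_mD/(πd³) = 1.0625 × 166.16 = 176.54 MPa
Goodman: 1/n_f = τ_a/S_se + τ_m/S_su = 88.023/345 + 176.54/998 = 0.25514 + 0.17690 = 0.43204
n_f = 1/0.43204 = 2.315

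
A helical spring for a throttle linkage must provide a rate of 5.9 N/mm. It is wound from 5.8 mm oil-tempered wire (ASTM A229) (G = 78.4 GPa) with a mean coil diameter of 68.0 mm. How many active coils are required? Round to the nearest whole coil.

6

N_a = Gd⁴/(8D³k) = (78.4×10³ × 5.8⁴)/(8 × 68.0³ × 5.9)
    = 8.87213e+07 / 1.48412e+07 = 5.978 → 6 coils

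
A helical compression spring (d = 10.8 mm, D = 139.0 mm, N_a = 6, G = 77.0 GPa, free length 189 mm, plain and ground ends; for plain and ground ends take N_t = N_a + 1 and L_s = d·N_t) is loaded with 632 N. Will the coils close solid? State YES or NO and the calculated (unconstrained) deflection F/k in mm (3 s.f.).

NO, δ = 77.8 mm

k = Gd⁴/(8D³N_a) = (77.0×10³)(10.8⁴)/(8·139.0³·6) = 8.1264 N/mm
N_t = 7; L_s = 10.8·7 = 75.6 mm; δ_solid = L₀ − L_s = 189 − 75.6 = 113.4 mm
δ = F/k = 632/8.1264 = 77.771 mm
δ < δ_solid → spring does not go solid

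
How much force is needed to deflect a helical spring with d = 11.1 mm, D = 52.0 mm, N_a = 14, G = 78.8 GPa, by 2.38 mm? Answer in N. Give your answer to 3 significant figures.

181 N

k = Gd⁴/(8D³N_a) = (78.8×10³)(11.1⁴)/(8·52.0³·14) = 75.961 N/mm
F = k·δ = 75.961 × 2.38 = 180.79 N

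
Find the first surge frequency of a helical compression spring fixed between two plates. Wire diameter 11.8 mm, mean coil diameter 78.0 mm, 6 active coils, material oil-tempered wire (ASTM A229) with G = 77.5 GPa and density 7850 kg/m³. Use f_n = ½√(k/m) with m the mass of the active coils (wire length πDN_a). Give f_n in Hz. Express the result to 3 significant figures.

k = Gd⁴/(8D³N_a) = (77.5×10³)(11.8⁴)/(8·78.0³·6) = 65.964 N/mm = 65964 N/m
Wire length L = πDN_a = π·78.0·6 = 1470.3 mm
m = ρ·(πd²/4)·L = 7850 × 109.36×10⁻⁶ m² × 1.4703 m = 1.2622 kg
f_n = ½√(k/m) = 0.5·√(65964/1.2622) = 0.5·√(52262) = 114.3 Hz

114 Hz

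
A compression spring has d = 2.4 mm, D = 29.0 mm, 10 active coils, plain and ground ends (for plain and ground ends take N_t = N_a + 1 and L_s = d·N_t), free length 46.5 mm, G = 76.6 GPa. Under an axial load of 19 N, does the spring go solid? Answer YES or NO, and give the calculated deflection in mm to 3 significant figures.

k = Gd⁴/(8D³N_a) = (76.6×10³)(2.4⁴)/(8·29.0³·10) = 1.3025 N/mm
N_t = 11; L_s = 2.4·11 = 26.4 mm; δ_solid = L₀ − L_s = 46.5 − 26.4 = 20.1 mm
δ = F/k = 19/1.3025 = 14.587 mm
δ < δ_solid → spring does not go solid

NO, δ = 14.6 mm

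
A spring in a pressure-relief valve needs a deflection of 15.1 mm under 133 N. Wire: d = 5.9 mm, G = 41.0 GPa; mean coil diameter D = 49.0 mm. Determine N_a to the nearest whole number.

6

Required rate k = F/δ = 133/15.1 = 8.8079 N/mm
N_a = Gd⁴/(8D³k) = (41.0×10³ × 5.9⁴)/(8 × 49.0³ × 8.8079)
    = 4.96812e+07 / 8.28997e+06 = 5.993 → 6 coils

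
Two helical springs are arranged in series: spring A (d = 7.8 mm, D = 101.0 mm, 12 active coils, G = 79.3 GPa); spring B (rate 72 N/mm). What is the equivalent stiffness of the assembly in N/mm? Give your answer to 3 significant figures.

k_A = Gd⁴/(8D³N_a) = (79.3×10³)(7.8⁴)/(8·101.0³·12) = 2.9677 N/mm
Series: 1/k_eq = 1/2.9677 + 1/72 = 0.35085; k_eq = 2.8502 N/mm

2.85 N/mm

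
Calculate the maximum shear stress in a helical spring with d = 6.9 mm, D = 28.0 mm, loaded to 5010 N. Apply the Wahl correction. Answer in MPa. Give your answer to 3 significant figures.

1520 MPa

Spring index C = D/d = 28.0/6.9 = 4.0580
K_W = (4C−1)/(4C−4) + 0.615/C = 15.232/12.232 + 0.1516 = 1.3968
τ₀ = 8FD/(πd³) = 8·5010·28.0/(π·6.9³) = 1.12224e+06/1032 = 1087.4 MPa
τ_max = K·τ₀ = 1.3968 × 1087.4 = 1518.9 MPa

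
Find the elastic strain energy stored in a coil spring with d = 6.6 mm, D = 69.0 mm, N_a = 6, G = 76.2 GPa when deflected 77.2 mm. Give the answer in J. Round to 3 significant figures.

k = Gd⁴/(8D³N_a) = (76.2×10³)(6.6⁴)/(8·69.0³·6) = 9.1694 N/mm
U = ½kδ² = 0.5 × 9.1694 × 77.2² = 27324 N·mm = 27.324 J

27.3 J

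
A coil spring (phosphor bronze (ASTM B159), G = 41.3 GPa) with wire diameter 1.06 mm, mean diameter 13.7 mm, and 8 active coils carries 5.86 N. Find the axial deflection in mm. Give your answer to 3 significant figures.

18.5 mm

k = Gd⁴/(8D³N_a) = (41.3×10³)(1.06⁴)/(8·13.7³·8) = 0.31683 N/mm
δ = F/k = 5.86 / 0.31683 = 18.495 mm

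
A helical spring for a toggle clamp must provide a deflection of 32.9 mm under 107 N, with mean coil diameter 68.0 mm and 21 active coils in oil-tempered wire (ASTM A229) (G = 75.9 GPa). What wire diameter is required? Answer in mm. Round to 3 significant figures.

6.90 mm

Required rate k = F/δ = 107/32.9 = 3.2523 N/mm
d = (8D³N_a·k / G)^(1/4) = (8·68.0³·21·3.2523 / (75.9×10³))^0.25
  = (2263.5)^0.25 = 6.8976 mm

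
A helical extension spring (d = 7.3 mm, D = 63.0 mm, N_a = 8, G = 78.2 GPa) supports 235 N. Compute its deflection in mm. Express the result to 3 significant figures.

16.9 mm

k = Gd⁴/(8D³N_a) = (78.2×10³)(7.3⁴)/(8·63.0³·8) = 13.877 N/mm
δ = F/k = 235 / 13.877 = 16.934 mm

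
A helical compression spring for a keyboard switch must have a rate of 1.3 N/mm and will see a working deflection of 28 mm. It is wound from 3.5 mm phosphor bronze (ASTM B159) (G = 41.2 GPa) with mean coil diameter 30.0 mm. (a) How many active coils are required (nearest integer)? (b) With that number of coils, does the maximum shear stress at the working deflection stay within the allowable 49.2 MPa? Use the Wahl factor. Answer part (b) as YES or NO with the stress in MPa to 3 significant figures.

N_a = Gd⁴/(8D³k) = (41.2×10³)(3.5⁴)/(8·30.0³·1.3) = 22.02 → N_a = 22
Actual rate k = Gd⁴/(8D³·22) = 1.301 N/mm
Working load F = kδ = 1.301·28 = 36.429 N
C = 30.0/3.5 = 8.5714; K_W = (4C−1)/(4C−4)+0.615/C = 1.1708
τ_max = K_W·8FD/(πd³) = 1.1708·64.909 = 75.996 MPa
τ_max > 49.2 MPa → exceeds allowable

(a) 22 coils; (b) NO, τ_max = 76.0 MPa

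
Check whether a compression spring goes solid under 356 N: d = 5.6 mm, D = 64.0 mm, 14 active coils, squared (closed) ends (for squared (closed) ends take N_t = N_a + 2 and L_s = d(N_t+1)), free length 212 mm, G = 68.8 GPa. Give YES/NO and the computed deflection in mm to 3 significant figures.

k = Gd⁴/(8D³N_a) = (68.8×10³)(5.6⁴)/(8·64.0³·14) = 2.3045 N/mm
N_t = 16; L_s = 5.6·17 = 95.2 mm; δ_solid = L₀ − L_s = 212 − 95.2 = 116.8 mm
δ = F/k = 356/2.3045 = 154.48 mm
δ ≥ δ_solid → spring goes solid

YES, δ = 154 mm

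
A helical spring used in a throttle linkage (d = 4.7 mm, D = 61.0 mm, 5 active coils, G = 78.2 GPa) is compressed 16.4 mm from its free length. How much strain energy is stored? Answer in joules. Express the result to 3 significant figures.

0.565 J

k = Gd⁴/(8D³N_a) = (78.2×10³)(4.7⁴)/(8·61.0³·5) = 4.2029 N/mm
U = ½kδ² = 0.5 × 4.2029 × 16.4² = 565.21 N·mm = 0.56521 J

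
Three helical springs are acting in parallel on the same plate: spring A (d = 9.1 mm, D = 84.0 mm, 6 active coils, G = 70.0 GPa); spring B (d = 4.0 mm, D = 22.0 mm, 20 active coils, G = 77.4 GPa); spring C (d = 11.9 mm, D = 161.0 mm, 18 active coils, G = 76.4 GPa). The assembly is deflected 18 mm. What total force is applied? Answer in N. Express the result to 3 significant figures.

559 N

k_A = Gd⁴/(8D³N_a) = (70.0×10³)(9.1⁴)/(8·84.0³·6) = 16.873 N/mm
k_B = Gd⁴/(8D³N_a) = (77.4×10³)(4.0⁴)/(8·22.0³·20) = 11.63 N/mm
k_C = Gd⁴/(8D³N_a) = (76.4×10³)(11.9⁴)/(8·161.0³·18) = 2.5494 N/mm
Parallel: k_eq = 16.873 + 11.63 + 2.5494 = 31.052 N/mm
F = k_eq·δ = 31.052·18 = 558.94 N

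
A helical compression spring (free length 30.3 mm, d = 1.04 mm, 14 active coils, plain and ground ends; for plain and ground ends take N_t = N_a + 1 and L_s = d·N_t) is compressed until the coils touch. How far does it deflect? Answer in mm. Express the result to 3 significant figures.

N_t = 15; L_s = 1.04·15 = 15.6 mm
δ_solid = L₀ − L_s = 30.3 − 15.6 = 14.7 mm

14.7 mm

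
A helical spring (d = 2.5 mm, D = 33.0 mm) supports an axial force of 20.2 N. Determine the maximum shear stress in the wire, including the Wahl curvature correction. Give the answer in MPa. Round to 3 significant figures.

Spring index C = D/d = 33.0/2.5 = 13.2000
K_W = (4C−1)/(4C−4) + 0.615/C = 51.800/48.800 + 0.0466 = 1.1081
τ₀ = 8FD/(πd³) = 8·20.2·33.0/(π·2.5³) = 5332.8/49.087 = 108.64 MPa
τ_max = K·τ₀ = 1.1081 × 108.64 = 120.38 MPa

120 MPa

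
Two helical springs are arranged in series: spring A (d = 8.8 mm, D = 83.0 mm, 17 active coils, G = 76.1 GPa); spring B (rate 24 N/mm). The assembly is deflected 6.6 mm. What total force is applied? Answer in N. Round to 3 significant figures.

k_A = Gd⁴/(8D³N_a) = (76.1×10³)(8.8⁴)/(8·83.0³·17) = 5.8687 N/mm
Series: 1/k_eq = 1/5.8687 + 1/24 = 0.21206; k_eq = 4.7156 N/mm
F = k_eq·δ = 4.7156·6.6 = 31.123 N

31.1 N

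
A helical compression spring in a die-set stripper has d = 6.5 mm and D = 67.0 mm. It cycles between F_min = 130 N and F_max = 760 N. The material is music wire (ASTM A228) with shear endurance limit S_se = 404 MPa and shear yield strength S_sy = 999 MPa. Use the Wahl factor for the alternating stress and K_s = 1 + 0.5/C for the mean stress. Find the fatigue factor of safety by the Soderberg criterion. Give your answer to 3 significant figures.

C = D/d = 67.0/6.5 = 10.3077; K_W = (4C−1)/(4C−4)+0.615/C = 1.1402; K_s = 1+0.5/C = 1.0485
F_a = (F_max−F_min)/2 = 315 N; F_m = (F_max+F_min)/2 = 445 N
τ_a = K_W·8F_aD/(πd³) = 1.1402 × 195.7 = 223.14 MPa
τ_m = K_s·8F_mD/(πd³) = 1.0485 × 276.46 = 289.87 MPa
Soderberg: 1/n_f = τ_a/S_se + τ_m/S_sy = 223.14/404 + 289.87/999 = 0.55233 + 0.29016 = 0.8425
n_f = 1/0.8425 = 1.187

1.19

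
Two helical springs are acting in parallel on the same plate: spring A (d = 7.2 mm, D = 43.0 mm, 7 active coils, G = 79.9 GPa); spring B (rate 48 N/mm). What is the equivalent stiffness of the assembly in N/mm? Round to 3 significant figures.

k_A = Gd⁴/(8D³N_a) = (79.9×10³)(7.2⁴)/(8·43.0³·7) = 48.226 N/mm
Parallel: k_eq = 48.226 + 48 = 96.226 N/mm

96.2 N/mm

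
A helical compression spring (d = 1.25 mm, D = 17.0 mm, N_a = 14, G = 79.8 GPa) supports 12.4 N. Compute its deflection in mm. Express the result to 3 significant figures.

35.0 mm

k = Gd⁴/(8D³N_a) = (79.8×10³)(1.25⁴)/(8·17.0³·14) = 0.35406 N/mm
δ = F/k = 12.4 / 0.35406 = 35.022 mm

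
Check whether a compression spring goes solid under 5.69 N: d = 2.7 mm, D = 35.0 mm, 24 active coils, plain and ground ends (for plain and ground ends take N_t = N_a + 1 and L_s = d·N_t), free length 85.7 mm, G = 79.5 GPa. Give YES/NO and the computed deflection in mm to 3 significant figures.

NO, δ = 11.1 mm

k = Gd⁴/(8D³N_a) = (79.5×10³)(2.7⁴)/(8·35.0³·24) = 0.51324 N/mm
N_t = 25; L_s = 2.7·25 = 67.5 mm; δ_solid = L₀ − L_s = 85.7 − 67.5 = 18.2 mm
δ = F/k = 5.69/0.51324 = 11.087 mm
δ < δ_solid → spring does not go solid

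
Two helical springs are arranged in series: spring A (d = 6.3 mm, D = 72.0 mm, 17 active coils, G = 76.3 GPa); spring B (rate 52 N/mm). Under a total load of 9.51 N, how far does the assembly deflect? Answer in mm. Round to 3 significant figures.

4.20 mm

k_A = Gd⁴/(8D³N_a) = (76.3×10³)(6.3⁴)/(8·72.0³·17) = 2.3678 N/mm
Series: 1/k_eq = 1/2.3678 + 1/52 = 0.44156; k_eq = 2.2647 N/mm
δ = F/k_eq = 9.51/2.2647 = 4.1992 mm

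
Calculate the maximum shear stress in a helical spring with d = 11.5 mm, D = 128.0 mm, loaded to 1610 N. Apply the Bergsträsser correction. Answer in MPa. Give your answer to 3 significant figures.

387 MPa

Spring index C = D/d = 128.0/11.5 = 11.1304
K_B = (4C+2)/(4C−3) = 46.522/41.522 = 1.1204
τ₀ = 8FD/(πd³) = 8·1610·128.0/(π·11.5³) = 1.64864e+06/4778 = 345.05 MPa
τ_max = K·τ₀ = 1.1204 × 345.05 = 386.6 MPa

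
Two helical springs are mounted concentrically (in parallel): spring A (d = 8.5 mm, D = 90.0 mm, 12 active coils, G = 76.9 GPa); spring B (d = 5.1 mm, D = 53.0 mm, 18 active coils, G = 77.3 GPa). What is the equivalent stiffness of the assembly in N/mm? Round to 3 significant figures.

8.18 N/mm

k_A = Gd⁴/(8D³N_a) = (76.9×10³)(8.5⁴)/(8·90.0³·12) = 5.7359 N/mm
k_B = Gd⁴/(8D³N_a) = (77.3×10³)(5.1⁴)/(8·53.0³·18) = 2.4393 N/mm
Parallel: k_eq = 5.7359 + 2.4393 = 8.1753 N/mm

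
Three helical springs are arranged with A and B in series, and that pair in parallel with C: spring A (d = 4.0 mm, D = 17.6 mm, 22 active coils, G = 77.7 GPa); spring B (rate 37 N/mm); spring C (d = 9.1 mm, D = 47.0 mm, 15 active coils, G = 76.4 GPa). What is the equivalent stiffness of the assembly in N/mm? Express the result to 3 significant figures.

k_A = Gd⁴/(8D³N_a) = (77.7×10³)(4.0⁴)/(8·17.6³·22) = 20.731 N/mm
k_C = Gd⁴/(8D³N_a) = (76.4×10³)(9.1⁴)/(8·47.0³·15) = 42.052 N/mm
Springs A,B series: k_AB = 1/(1/20.731+1/37) = 13.286 N/mm; parallel with C: k_eq = 13.286+42.052 = 55.338 N/mm

55.3 N/mm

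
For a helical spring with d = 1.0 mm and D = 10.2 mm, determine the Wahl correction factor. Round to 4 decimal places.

C = D/d = 10.2/1.0 = 10.2000
K_W = (4C−1)/(4C−4) + 0.615/C = 39.800/36.800 + 0.0603 = 1.1418

1.1418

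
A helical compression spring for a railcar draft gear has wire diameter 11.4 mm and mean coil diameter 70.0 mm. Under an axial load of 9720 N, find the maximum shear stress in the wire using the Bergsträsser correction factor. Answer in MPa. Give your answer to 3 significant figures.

1440 MPa

Spring index C = D/d = 70.0/11.4 = 6.1404
K_B = (4C+2)/(4C−3) = 26.561/21.561 = 1.2319
τ₀ = 8FD/(πd³) = 8·9720·70.0/(π·11.4³) = 5.4432e+06/4654.4 = 1169.5 MPa
τ_max = K·τ₀ = 1.2319 × 1169.5 = 1440.7 MPa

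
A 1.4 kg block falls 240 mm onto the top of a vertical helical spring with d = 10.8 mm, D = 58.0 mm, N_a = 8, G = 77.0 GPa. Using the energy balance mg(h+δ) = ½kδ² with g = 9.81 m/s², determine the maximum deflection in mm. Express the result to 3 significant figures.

9.03 mm

k = Gd⁴/(8D³N_a) = (77.0×10³)(10.8⁴)/(8·58.0³·8) = 83.892 N/mm
W = mg = 1.4 × 9.81 = 13.734 N
½kδ² − Wδ − Wh = 0 → δ = (W + √(W² + 2kWh))/k
δ = (13.734 + √(188.62 + 553044))/83.892 = (13.734 + 743.8)/83.892 = 9.0298 mm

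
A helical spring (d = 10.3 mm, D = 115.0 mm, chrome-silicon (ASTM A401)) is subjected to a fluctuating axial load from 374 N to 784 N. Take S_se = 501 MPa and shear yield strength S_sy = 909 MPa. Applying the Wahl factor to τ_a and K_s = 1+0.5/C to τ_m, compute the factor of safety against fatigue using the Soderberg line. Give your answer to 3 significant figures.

3.31

C = D/d = 115.0/10.3 = 11.1650; K_W = (4C−1)/(4C−4)+0.615/C = 1.1289; K_s = 1+0.5/C = 1.0448
F_a = (F_max−F_min)/2 = 205 N; F_m = (F_max+F_min)/2 = 579 N
τ_a = K_W·8F_aD/(πd³) = 1.1289 × 54.939 = 62.019 MPa
τ_m = K_s·8F_mD/(πd³) = 1.0448 × 155.17 = 162.12 MPa
Soderberg: 1/n_f = τ_a/S_se + τ_m/S_sy = 62.019/501 + 162.12/909 = 0.12379 + 0.17835 = 0.30214
n_f = 1/0.30214 = 3.31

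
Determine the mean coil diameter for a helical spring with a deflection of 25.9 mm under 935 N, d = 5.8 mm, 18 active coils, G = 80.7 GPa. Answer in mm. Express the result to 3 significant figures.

Required rate k = F/δ = 935/25.9 = 36.1 N/mm
D = (Gd⁴/(8N_a·k))^(1/3) = (80.7×10³·5.8⁴/(8·18·36.1))^(1/3)
  = (17567.5)^(1/3) = 25.9958 mm

26.0 mm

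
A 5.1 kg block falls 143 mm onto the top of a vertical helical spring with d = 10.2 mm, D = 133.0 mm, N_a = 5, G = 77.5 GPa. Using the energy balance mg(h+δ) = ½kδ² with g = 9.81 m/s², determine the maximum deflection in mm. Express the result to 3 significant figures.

k = Gd⁴/(8D³N_a) = (77.5×10³)(10.2⁴)/(8·133.0³·5) = 8.9143 N/mm
W = mg = 5.1 × 9.81 = 50.031 N
½kδ² − Wδ − Wh = 0 → δ = (W + √(W² + 2kWh))/k
δ = (50.031 + √(2503.1 + 127554))/8.9143 = (50.031 + 360.63)/8.9143 = 46.068 mm

46.1 mm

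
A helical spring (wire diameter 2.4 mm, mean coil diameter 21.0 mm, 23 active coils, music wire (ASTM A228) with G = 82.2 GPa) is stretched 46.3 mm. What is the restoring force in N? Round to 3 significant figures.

k = Gd⁴/(8D³N_a) = (82.2×10³)(2.4⁴)/(8·21.0³·23) = 1.6004 N/mm
F = k·δ = 1.6004 × 46.3 = 74.101 N

74.1 N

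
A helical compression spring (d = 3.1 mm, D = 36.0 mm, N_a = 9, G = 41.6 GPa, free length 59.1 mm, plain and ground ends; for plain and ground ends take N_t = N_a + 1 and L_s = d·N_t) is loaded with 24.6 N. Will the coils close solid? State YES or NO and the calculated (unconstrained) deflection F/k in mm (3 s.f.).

NO, δ = 21.5 mm

k = Gd⁴/(8D³N_a) = (41.6×10³)(3.1⁴)/(8·36.0³·9) = 1.1437 N/mm
N_t = 10; L_s = 3.1·10 = 31 mm; δ_solid = L₀ − L_s = 59.1 − 31 = 28.1 mm
δ = F/k = 24.6/1.1437 = 21.51 mm
δ < δ_solid → spring does not go solid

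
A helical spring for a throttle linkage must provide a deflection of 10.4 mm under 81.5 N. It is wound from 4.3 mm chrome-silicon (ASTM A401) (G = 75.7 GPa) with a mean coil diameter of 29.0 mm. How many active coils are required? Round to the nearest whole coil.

17

Required rate k = F/δ = 81.5/10.4 = 7.8365 N/mm
N_a = Gd⁴/(8D³k) = (75.7×10³ × 4.3⁴)/(8 × 29.0³ × 7.8365)
    = 2.58803e+07 / 1.529e+06 = 16.93 → 17 coils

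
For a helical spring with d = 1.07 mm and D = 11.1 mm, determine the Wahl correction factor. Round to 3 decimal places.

1.139

C = D/d = 11.1/1.07 = 10.3738
K_W = (4C−1)/(4C−4) + 0.615/C = 40.495/37.495 + 0.0593 = 1.1393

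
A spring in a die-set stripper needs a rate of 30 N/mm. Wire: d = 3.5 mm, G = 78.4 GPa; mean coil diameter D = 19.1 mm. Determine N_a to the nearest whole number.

7

N_a = Gd⁴/(8D³k) = (78.4×10³ × 3.5⁴)/(8 × 19.1³ × 30)
    = 1.17649e+07 / 1.67229e+06 = 7.035 → 7 coils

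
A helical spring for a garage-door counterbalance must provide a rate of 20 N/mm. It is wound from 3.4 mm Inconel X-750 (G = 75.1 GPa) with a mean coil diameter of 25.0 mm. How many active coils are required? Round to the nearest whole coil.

4

N_a = Gd⁴/(8D³k) = (75.1×10³ × 3.4⁴)/(8 × 25.0³ × 20)
    = 1.00359e+07 / 2.5e+06 = 4.014 → 4 coils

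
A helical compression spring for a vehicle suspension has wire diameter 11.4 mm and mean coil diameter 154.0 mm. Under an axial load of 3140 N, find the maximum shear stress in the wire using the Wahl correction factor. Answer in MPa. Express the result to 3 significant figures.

919 MPa

Spring index C = D/d = 154.0/11.4 = 13.5088
K_W = (4C−1)/(4C−4) + 0.615/C = 53.035/50.035 + 0.0455 = 1.1055
τ₀ = 8FD/(πd³) = 8·3140·154.0/(π·11.4³) = 3.86848e+06/4654.4 = 831.14 MPa
τ_max = K·τ₀ = 1.1055 × 831.14 = 918.82 MPa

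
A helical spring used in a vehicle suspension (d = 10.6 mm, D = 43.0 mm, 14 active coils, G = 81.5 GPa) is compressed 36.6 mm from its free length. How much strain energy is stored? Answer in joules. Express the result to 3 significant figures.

k = Gd⁴/(8D³N_a) = (81.5×10³)(10.6⁴)/(8·43.0³·14) = 115.55 N/mm
U = ½kδ² = 0.5 × 115.55 × 36.6² = 77391 N·mm = 77.391 J

77.4 J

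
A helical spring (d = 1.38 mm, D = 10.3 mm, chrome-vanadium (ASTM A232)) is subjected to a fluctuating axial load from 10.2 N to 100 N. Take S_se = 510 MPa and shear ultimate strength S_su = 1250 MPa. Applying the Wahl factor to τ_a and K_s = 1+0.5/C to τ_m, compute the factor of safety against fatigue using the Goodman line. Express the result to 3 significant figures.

0.657

C = D/d = 10.3/1.38 = 7.4638; K_W = (4C−1)/(4C−4)+0.615/C = 1.1984; K_s = 1+0.5/C = 1.0670
F_a = (F_max−F_min)/2 = 44.9 N; F_m = (F_max+F_min)/2 = 55.1 N
τ_a = K_W·8F_aD/(πd³) = 1.1984 × 448.11 = 537.03 MPa
τ_m = K_s·8F_mD/(πd³) = 1.0670 × 549.91 = 586.75 MPa
Goodman: 1/n_f = τ_a/S_se + τ_m/S_su = 537.03/510 + 586.75/1250 = 1.05300 + 0.46940 = 1.5224
n_f = 1/1.5224 = 0.6569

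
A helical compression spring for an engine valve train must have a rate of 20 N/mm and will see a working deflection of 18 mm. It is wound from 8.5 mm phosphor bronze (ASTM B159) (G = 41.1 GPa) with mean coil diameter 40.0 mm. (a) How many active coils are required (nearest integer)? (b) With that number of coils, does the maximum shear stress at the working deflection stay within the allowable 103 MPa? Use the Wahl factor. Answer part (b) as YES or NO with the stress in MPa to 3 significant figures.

(a) 21 coils; (b) YES, τ_max = 79.4 MPa

N_a = Gd⁴/(8D³k) = (41.1×10³)(8.5⁴)/(8·40.0³·20) = 20.95 → N_a = 21
Actual rate k = Gd⁴/(8D³·21) = 19.954 N/mm
Working load F = kδ = 19.954·18 = 359.17 N
C = 40.0/8.5 = 4.7059; K_W = (4C−1)/(4C−4)+0.615/C = 1.3331
τ_max = K_W·8FD/(πd³) = 1.3331·59.572 = 79.414 MPa
τ_max ≤ 103 MPa → acceptable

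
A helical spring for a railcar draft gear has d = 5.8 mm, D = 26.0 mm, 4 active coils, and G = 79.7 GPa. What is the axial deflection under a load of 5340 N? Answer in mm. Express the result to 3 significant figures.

k = Gd⁴/(8D³N_a) = (79.7×10³)(5.8⁴)/(8·26.0³·4) = 160.36 N/mm
δ = F/k = 5340 / 160.36 = 33.3 mm

33.3 mm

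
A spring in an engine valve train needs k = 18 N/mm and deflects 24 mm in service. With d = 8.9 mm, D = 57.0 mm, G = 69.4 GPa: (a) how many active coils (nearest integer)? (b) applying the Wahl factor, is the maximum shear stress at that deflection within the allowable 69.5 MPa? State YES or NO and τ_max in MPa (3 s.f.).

N_a = Gd⁴/(8D³k) = (69.4×10³)(8.9⁴)/(8·57.0³·18) = 16.33 → N_a = 16
Actual rate k = Gd⁴/(8D³·16) = 18.369 N/mm
Working load F = kδ = 18.369·24 = 440.86 N
C = 57.0/8.9 = 6.4045; K_W = (4C−1)/(4C−4)+0.615/C = 1.2348
τ_max = K_W·8FD/(πd³) = 1.2348·90.77 = 112.08 MPa
τ_max > 69.5 MPa → exceeds allowable

(a) 16 coils; (b) NO, τ_max = 112 MPa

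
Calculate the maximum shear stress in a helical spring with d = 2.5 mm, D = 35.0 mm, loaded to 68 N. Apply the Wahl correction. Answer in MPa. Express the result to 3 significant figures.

427 MPa

Spring index C = D/d = 35.0/2.5 = 14.0000
K_W = (4C−1)/(4C−4) + 0.615/C = 55.000/52.000 + 0.0439 = 1.1016
τ₀ = 8FD/(πd³) = 8·68·35.0/(π·2.5³) = 19040/49.087 = 387.88 MPa
τ_max = K·τ₀ = 1.1016 × 387.88 = 427.3 MPa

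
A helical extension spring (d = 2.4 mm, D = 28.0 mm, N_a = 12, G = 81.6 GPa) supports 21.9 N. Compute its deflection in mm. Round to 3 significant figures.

17.0 mm

k = Gd⁴/(8D³N_a) = (81.6×10³)(2.4⁴)/(8·28.0³·12) = 1.2847 N/mm
δ = F/k = 21.9 / 1.2847 = 17.047 mm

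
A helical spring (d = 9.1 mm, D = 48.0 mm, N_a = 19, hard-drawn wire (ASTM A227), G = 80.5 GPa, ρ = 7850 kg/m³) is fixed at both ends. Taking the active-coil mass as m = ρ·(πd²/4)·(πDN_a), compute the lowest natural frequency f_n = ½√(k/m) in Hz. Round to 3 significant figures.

k = Gd⁴/(8D³N_a) = (80.5×10³)(9.1⁴)/(8·48.0³·19) = 32.839 N/mm = 32839 N/m
Wire length L = πDN_a = π·48.0·19 = 2865.1 mm
m = ρ·(πd²/4)·L = 7850 × 65.039×10⁻⁶ m² × 2.8651 m = 1.4628 kg
f_n = ½√(k/m) = 0.5·√(32839/1.4628) = 0.5·√(22450) = 74.916 Hz

74.9 Hz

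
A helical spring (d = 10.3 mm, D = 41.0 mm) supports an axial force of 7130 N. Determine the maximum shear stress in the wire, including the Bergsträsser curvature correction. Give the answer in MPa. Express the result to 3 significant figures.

Spring index C = D/d = 41.0/10.3 = 3.9806
K_B = (4C+2)/(4C−3) = 17.922/12.922 = 1.3869
τ₀ = 8FD/(πd³) = 8·7130·41.0/(π·10.3³) = 2.33864e+06/3432.9 = 681.24 MPa
τ_max = K·τ₀ = 1.3869 × 681.24 = 944.83 MPa

945 MPa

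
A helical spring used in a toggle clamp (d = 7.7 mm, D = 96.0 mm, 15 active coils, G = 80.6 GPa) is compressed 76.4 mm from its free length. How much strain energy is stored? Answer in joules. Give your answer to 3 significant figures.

7.79 J

k = Gd⁴/(8D³N_a) = (80.6×10³)(7.7⁴)/(8·96.0³·15) = 2.6687 N/mm
U = ½kδ² = 0.5 × 2.6687 × 76.4² = 7788.6 N·mm = 7.7886 J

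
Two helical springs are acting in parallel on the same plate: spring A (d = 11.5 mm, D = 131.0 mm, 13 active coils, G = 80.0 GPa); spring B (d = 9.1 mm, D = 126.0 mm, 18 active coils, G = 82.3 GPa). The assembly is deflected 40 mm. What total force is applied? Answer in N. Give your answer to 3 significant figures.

k_A = Gd⁴/(8D³N_a) = (80.0×10³)(11.5⁴)/(8·131.0³·13) = 5.9846 N/mm
k_B = Gd⁴/(8D³N_a) = (82.3×10³)(9.1⁴)/(8·126.0³·18) = 1.9593 N/mm
Parallel: k_eq = 5.9846 + 1.9593 = 7.9438 N/mm
F = k_eq·δ = 7.9438·40 = 317.75 N

318 N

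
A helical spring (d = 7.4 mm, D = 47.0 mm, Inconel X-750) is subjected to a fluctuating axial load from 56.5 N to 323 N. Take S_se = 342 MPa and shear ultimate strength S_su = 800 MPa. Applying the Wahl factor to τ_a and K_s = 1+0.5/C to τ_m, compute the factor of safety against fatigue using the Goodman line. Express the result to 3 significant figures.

4.59

C = D/d = 47.0/7.4 = 6.3514; K_W = (4C−1)/(4C−4)+0.615/C = 1.2370; K_s = 1+0.5/C = 1.0787
F_a = (F_max−F_min)/2 = 133.25 N; F_m = (F_max+F_min)/2 = 189.75 N
τ_a = K_W·8F_aD/(πd³) = 1.2370 × 39.356 = 48.683 MPa
τ_m = K_s·8F_mD/(πd³) = 1.0787 × 56.043 = 60.455 MPa
Goodman: 1/n_f = τ_a/S_se + τ_m/S_su = 48.683/342 + 60.455/800 = 0.14235 + 0.07557 = 0.21792
n_f = 1/0.21792 = 4.589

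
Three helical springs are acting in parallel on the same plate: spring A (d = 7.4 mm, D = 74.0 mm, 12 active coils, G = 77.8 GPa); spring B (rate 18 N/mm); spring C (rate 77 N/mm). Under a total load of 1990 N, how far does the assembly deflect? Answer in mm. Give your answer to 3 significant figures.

19.7 mm

k_A = Gd⁴/(8D³N_a) = (77.8×10³)(7.4⁴)/(8·74.0³·12) = 5.9971 N/mm
Parallel: k_eq = 5.9971 + 18 + 77 = 101 N/mm
δ = F/k_eq = 1990/101 = 19.704 mm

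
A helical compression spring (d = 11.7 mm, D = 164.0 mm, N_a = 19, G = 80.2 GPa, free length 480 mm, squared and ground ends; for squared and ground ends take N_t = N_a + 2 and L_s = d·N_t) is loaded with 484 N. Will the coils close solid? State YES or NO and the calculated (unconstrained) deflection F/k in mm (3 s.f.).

k = Gd⁴/(8D³N_a) = (80.2×10³)(11.7⁴)/(8·164.0³·19) = 2.2415 N/mm
N_t = 21; L_s = 11.7·21 = 245.7 mm; δ_solid = L₀ − L_s = 480 − 245.7 = 234.3 mm
δ = F/k = 484/2.2415 = 215.92 mm
δ < δ_solid → spring does not go solid

NO, δ = 216 mm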